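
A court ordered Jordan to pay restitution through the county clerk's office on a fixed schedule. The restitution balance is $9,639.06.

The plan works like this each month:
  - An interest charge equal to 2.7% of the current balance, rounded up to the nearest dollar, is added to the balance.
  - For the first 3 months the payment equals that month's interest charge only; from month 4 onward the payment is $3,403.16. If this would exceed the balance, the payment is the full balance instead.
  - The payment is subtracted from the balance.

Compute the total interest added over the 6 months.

$1,309.00

# | Opening | Interest | Payment | End bal
1 | $9,639.06 | $261.00 | $261.00 | $9,639.06
2 | $9,639.06 | $261.00 | $261.00 | $9,639.06
3 | $9,639.06 | $261.00 | $261.00 | $9,639.06
4 | $9,639.06 | $261.00 | $3,403.16 | $6,496.90
5 | $6,496.90 | $176.00 | $3,403.16 | $3,269.74
6 | $3,269.74 | $89.00 | $3,358.74 | $0.00
Total interest: $261.00 + $261.00 + $261.00 + $261.00 + $176.00 + $89.00 = $1,309.00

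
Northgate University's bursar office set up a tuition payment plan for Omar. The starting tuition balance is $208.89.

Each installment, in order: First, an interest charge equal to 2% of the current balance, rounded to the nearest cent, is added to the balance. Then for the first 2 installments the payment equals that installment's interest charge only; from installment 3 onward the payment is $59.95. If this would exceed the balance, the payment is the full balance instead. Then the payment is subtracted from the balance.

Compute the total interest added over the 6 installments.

Installment 1: opening $208.89; interest $4.18 → $213.07; payment $4.18; balance $208.89
Installment 2: opening $208.89; interest $4.18 → $213.07; payment $4.18; balance $208.89
Installment 3: opening $208.89; interest $4.18 → $213.07; payment $59.95; balance $153.12
Installment 4: opening $153.12; interest $3.06 → $156.18; payment $59.95; balance $96.23
Installment 5: opening $96.23; interest $1.92 → $98.15; payment $59.95; balance $38.20
Installment 6: opening $38.20; interest $0.76 → $38.96; payment $38.96; balance $0.00
Total interest: $4.18 + $4.18 + $4.18 + $3.06 + $1.92 + $0.76 = $18.28

$18.28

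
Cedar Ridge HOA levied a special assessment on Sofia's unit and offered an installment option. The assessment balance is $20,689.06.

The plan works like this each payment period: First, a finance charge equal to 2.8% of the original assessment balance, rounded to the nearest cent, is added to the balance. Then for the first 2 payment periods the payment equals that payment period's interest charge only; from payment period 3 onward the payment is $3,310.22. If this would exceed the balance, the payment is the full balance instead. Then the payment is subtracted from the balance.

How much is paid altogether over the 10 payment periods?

# | Opening | Interest | Payment | End bal
1 | $20,689.06 | $579.29 | $579.29 | $20,689.06
2 | $20,689.06 | $579.29 | $579.29 | $20,689.06
3 | $20,689.06 | $579.29 | $3,310.22 | $17,958.13
4 | $17,958.13 | $579.29 | $3,310.22 | $15,227.20
5 | $15,227.20 | $579.29 | $3,310.22 | $12,496.27
6 | $12,496.27 | $579.29 | $3,310.22 | $9,765.34
7 | $9,765.34 | $579.29 | $3,310.22 | $7,034.41
8 | $7,034.41 | $579.29 | $3,310.22 | $4,303.48
9 | $4,303.48 | $579.29 | $3,310.22 | $1,572.55
10 | $1,572.55 | $579.29 | $2,151.84 | $0.00
Total paid: $26,481.96

$26,481.96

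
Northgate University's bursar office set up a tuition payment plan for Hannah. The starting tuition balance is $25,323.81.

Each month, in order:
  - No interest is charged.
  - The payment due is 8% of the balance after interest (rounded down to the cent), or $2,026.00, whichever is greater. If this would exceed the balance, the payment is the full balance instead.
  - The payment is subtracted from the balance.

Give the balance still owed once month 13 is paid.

$0.00

Month 1: opening $25,323.81; payment $2,026.00; balance $23,297.81
Month 2: opening $23,297.81; payment $2,026.00; balance $21,271.81
Month 3: opening $21,271.81; payment $2,026.00; balance $19,245.81
Month 4: opening $19,245.81; payment $2,026.00; balance $17,219.81
Month 5: opening $17,219.81; payment $2,026.00; balance $15,193.81
Month 6: opening $15,193.81; payment $2,026.00; balance $13,167.81
Month 7: opening $13,167.81; payment $2,026.00; balance $11,141.81
Month 8: opening $11,141.81; payment $2,026.00; balance $9,115.81
Month 9: opening $9,115.81; payment $2,026.00; balance $7,089.81
Month 10: opening $7,089.81; payment $2,026.00; balance $5,063.81
Month 11: opening $5,063.81; payment $2,026.00; balance $3,037.81
Month 12: opening $3,037.81; payment $2,026.00; balance $1,011.81
Month 13: opening $1,011.81; payment $1,011.81; balance $0.00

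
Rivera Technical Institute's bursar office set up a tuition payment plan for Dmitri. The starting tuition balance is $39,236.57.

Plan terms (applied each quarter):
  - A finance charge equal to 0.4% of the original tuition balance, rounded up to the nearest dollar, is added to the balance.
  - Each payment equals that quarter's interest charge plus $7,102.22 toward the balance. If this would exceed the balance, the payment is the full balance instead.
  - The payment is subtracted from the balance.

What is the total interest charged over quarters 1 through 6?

$942.00

Quarter 1: $39,236.57 +$157.00 interest = $39,393.57; pay $7,259.22 → $32,134.35
Quarter 2: $32,134.35 +$157.00 interest = $32,291.35; pay $7,259.22 → $25,032.13
Quarter 3: $25,032.13 +$157.00 interest = $25,189.13; pay $7,259.22 → $17,929.91
Quarter 4: $17,929.91 +$157.00 interest = $18,086.91; pay $7,259.22 → $10,827.69
Quarter 5: $10,827.69 +$157.00 interest = $10,984.69; pay $7,259.22 → $3,725.47
Quarter 6: $3,725.47 +$157.00 interest = $3,882.47; pay $3,882.47 → $0.00
Total interest: $157.00 + $157.00 + $157.00 + $157.00 + $157.00 + $157.00 = $942.00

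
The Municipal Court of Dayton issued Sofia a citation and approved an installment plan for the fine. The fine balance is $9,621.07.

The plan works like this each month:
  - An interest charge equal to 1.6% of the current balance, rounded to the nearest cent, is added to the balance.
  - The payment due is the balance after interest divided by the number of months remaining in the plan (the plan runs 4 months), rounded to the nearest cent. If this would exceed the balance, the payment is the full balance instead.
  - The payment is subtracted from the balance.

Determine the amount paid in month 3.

Month 1: $9,621.07 +$153.94 interest = $9,775.01; pay $2,443.75 → $7,331.26
Month 2: $7,331.26 +$117.30 interest = $7,448.56; pay $2,482.85 → $4,965.71
Month 3: $4,965.71 +$79.45 interest = $5,045.16; pay $2,522.58 → $2,522.58

$2,522.58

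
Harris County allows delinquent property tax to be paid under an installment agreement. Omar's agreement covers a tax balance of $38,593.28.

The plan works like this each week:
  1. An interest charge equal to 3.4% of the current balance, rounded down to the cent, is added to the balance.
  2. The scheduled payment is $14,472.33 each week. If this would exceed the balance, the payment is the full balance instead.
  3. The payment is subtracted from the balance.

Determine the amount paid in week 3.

$12,227.57

Week 1: $38,593.28 +$1,312.17 interest = $39,905.45; pay $14,472.33 → $25,433.12
Week 2: $25,433.12 +$864.72 interest = $26,297.84; pay $14,472.33 → $11,825.51
Week 3: $11,825.51 +$402.06 interest = $12,227.57; pay $12,227.57 → $0.00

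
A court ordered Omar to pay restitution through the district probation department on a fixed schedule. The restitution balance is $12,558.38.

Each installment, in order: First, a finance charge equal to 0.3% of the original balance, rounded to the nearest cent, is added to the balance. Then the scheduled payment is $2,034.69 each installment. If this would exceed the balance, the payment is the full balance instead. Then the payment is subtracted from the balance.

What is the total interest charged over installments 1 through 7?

$263.76

# | Opening | Interest | Payment | End bal
1 | $12,558.38 | $37.68 | $2,034.69 | $10,561.37
2 | $10,561.37 | $37.68 | $2,034.69 | $8,564.36
3 | $8,564.36 | $37.68 | $2,034.69 | $6,567.35
4 | $6,567.35 | $37.68 | $2,034.69 | $4,570.34
5 | $4,570.34 | $37.68 | $2,034.69 | $2,573.33
6 | $2,573.33 | $37.68 | $2,034.69 | $576.32
7 | $576.32 | $37.68 | $614.00 | $0.00
Total interest: $37.68 + $37.68 + $37.68 + $37.68 + $37.68 + $37.68 + $37.68 = $263.76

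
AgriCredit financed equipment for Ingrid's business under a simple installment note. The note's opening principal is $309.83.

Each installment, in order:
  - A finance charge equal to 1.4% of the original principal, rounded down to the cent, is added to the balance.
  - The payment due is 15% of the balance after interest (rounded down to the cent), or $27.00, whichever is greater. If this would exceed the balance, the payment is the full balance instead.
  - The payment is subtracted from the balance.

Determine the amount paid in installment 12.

$19.11

Installment 1: $309.83 +$4.33 interest = $314.16; pay $47.12 → $267.04
Installment 2: $267.04 +$4.33 interest = $271.37; pay $40.70 → $230.67
Installment 3: $230.67 +$4.33 interest = $235.00; pay $35.25 → $199.75
Installment 4: $199.75 +$4.33 interest = $204.08; pay $30.61 → $173.47
Installment 5: $173.47 +$4.33 interest = $177.80; pay $27.00 → $150.80
Installment 6: $150.80 +$4.33 interest = $155.13; pay $27.00 → $128.13
Installment 7: $128.13 +$4.33 interest = $132.46; pay $27.00 → $105.46
Installment 8: $105.46 +$4.33 interest = $109.79; pay $27.00 → $82.79
Installment 9: $82.79 +$4.33 interest = $87.12; pay $27.00 → $60.12
Installment 10: $60.12 +$4.33 interest = $64.45; pay $27.00 → $37.45
Installment 11: $37.45 +$4.33 interest = $41.78; pay $27.00 → $14.78
Installment 12: $14.78 +$4.33 interest = $19.11; pay $19.11 → $0.00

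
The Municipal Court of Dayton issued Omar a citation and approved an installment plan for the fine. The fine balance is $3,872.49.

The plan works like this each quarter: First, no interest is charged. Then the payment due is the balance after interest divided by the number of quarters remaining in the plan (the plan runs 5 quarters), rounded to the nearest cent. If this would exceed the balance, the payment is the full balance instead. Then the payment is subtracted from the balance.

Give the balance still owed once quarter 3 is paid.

$1,548.99

Quarter 1: $3,872.49 − $774.50 → $3,097.99
Quarter 2: $3,097.99 − $774.50 → $2,323.49
Quarter 3: $2,323.49 − $774.50 → $1,548.99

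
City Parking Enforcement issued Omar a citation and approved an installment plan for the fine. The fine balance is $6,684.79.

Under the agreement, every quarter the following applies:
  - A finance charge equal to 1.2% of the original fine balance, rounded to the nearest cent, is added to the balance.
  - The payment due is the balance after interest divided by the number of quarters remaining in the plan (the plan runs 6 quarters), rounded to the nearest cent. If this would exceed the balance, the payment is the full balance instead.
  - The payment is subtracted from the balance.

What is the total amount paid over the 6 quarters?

$7,166.11

Quarter 1: $6,684.79 +$80.22 interest = $6,765.01; pay $1,127.50 → $5,637.51
Quarter 2: $5,637.51 +$80.22 interest = $5,717.73; pay $1,143.55 → $4,574.18
Quarter 3: $4,574.18 +$80.22 interest = $4,654.40; pay $1,163.60 → $3,490.80
Quarter 4: $3,490.80 +$80.22 interest = $3,571.02; pay $1,190.34 → $2,380.68
Quarter 5: $2,380.68 +$80.22 interest = $2,460.90; pay $1,230.45 → $1,230.45
Quarter 6: $1,230.45 +$80.22 interest = $1,310.67; pay $1,310.67 → $0.00
Total paid: $7,166.11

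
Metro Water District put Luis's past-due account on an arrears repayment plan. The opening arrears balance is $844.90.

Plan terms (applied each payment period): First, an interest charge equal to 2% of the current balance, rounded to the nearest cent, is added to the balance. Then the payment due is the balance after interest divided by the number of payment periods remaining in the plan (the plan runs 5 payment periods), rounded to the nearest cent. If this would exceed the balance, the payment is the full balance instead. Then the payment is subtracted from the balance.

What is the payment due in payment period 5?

$186.57

Payment period 1: $844.90 +$16.90 interest = $861.80; pay $172.36 → $689.44
Payment period 2: $689.44 +$13.79 interest = $703.23; pay $175.81 → $527.42
Payment period 3: $527.42 +$10.55 interest = $537.97; pay $179.32 → $358.65
Payment period 4: $358.65 +$7.17 interest = $365.82; pay $182.91 → $182.91
Payment period 5: $182.91 +$3.66 interest = $186.57; pay $186.57 → $0.00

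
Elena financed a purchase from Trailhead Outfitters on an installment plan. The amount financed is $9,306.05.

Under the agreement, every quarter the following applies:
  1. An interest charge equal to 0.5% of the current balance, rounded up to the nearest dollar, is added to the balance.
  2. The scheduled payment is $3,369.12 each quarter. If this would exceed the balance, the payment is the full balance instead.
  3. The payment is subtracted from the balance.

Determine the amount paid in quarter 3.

$2,658.81

Quarter 1: $9,306.05 +$47.00 interest = $9,353.05; pay $3,369.12 → $5,983.93
Quarter 2: $5,983.93 +$30.00 interest = $6,013.93; pay $3,369.12 → $2,644.81
Quarter 3: $2,644.81 +$14.00 interest = $2,658.81; pay $2,658.81 → $0.00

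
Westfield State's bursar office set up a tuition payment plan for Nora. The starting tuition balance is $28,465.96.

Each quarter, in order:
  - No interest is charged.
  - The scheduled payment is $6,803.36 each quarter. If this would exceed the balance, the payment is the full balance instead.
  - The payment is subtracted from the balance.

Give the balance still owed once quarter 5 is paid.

$0.00

Quarter 1: opening $28,465.96; payment $6,803.36; balance $21,662.60
Quarter 2: opening $21,662.60; payment $6,803.36; balance $14,859.24
Quarter 3: opening $14,859.24; payment $6,803.36; balance $8,055.88
Quarter 4: opening $8,055.88; payment $6,803.36; balance $1,252.52
Quarter 5: opening $1,252.52; payment $1,252.52; balance $0.00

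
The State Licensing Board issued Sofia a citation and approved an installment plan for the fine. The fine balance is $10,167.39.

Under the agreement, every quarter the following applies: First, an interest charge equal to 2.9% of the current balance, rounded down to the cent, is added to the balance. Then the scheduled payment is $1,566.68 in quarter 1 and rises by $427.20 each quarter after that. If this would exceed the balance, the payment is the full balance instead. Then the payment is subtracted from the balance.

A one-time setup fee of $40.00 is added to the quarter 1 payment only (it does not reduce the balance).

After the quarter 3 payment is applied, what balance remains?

Quarter 1: opening $10,167.39; interest $294.85 → $10,462.24; payment $1,566.68 (+ $40.00 fee); balance $8,895.56
Quarter 2: opening $8,895.56; interest $257.97 → $9,153.53; payment $1,993.88; balance $7,159.65
Quarter 3: opening $7,159.65; interest $207.62 → $7,367.27; payment $2,421.08; balance $4,946.19

$4,946.19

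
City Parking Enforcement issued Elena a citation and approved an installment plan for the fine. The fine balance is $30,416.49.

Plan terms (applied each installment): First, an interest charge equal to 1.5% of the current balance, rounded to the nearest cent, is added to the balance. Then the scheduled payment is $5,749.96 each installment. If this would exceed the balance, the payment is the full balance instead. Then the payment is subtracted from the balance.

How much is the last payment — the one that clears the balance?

$3,189.00

# | Opening | Interest | Payment | End bal
1 | $30,416.49 | $456.25 | $5,749.96 | $25,122.78
2 | $25,122.78 | $376.84 | $5,749.96 | $19,749.66
3 | $19,749.66 | $296.24 | $5,749.96 | $14,295.94
4 | $14,295.94 | $214.44 | $5,749.96 | $8,760.42
5 | $8,760.42 | $131.41 | $5,749.96 | $3,141.87
6 | $3,141.87 | $47.13 | $3,189.00 | $0.00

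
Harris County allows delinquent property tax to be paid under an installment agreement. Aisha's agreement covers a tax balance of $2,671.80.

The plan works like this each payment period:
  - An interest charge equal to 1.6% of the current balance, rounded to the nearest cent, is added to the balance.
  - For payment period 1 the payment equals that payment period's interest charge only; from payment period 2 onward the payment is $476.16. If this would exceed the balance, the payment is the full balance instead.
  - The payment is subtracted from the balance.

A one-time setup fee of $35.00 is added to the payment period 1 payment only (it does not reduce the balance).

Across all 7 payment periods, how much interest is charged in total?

Payment period 1: $2,671.80 +$42.75 interest = $2,714.55; pay $42.75 (+ $35.00 fee) → $2,671.80
Payment period 2: $2,671.80 +$42.75 interest = $2,714.55; pay $476.16 → $2,238.39
Payment period 3: $2,238.39 +$35.81 interest = $2,274.20; pay $476.16 → $1,798.04
Payment period 4: $1,798.04 +$28.77 interest = $1,826.81; pay $476.16 → $1,350.65
Payment period 5: $1,350.65 +$21.61 interest = $1,372.26; pay $476.16 → $896.10
Payment period 6: $896.10 +$14.34 interest = $910.44; pay $476.16 → $434.28
Payment period 7: $434.28 +$6.95 interest = $441.23; pay $441.23 → $0.00
Total interest: $42.75 + $42.75 + $35.81 + $28.77 + $21.61 + $14.34 + $6.95 = $192.98

$192.98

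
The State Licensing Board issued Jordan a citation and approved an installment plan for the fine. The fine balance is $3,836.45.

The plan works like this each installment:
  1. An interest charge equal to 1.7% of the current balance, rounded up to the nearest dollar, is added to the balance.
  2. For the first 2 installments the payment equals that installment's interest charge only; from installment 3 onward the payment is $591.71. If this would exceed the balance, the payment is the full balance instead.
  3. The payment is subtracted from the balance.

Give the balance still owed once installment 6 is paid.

# | Opening | Interest | Payment | End bal
1 | $3,836.45 | $66.00 | $66.00 | $3,836.45
2 | $3,836.45 | $66.00 | $66.00 | $3,836.45
3 | $3,836.45 | $66.00 | $591.71 | $3,310.74
4 | $3,310.74 | $57.00 | $591.71 | $2,776.03
5 | $2,776.03 | $48.00 | $591.71 | $2,232.32
6 | $2,232.32 | $38.00 | $591.71 | $1,678.61

$1,678.61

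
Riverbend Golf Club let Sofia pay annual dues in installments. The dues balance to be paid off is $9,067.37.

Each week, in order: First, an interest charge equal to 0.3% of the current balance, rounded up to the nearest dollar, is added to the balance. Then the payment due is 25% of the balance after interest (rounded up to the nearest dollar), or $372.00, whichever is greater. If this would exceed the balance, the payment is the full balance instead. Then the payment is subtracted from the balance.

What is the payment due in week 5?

Week 1: $9,067.37 +$28.00 interest = $9,095.37; pay $2,274.00 → $6,821.37
Week 2: $6,821.37 +$21.00 interest = $6,842.37; pay $1,711.00 → $5,131.37
Week 3: $5,131.37 +$16.00 interest = $5,147.37; pay $1,287.00 → $3,860.37
Week 4: $3,860.37 +$12.00 interest = $3,872.37; pay $969.00 → $2,903.37
Week 5: $2,903.37 +$9.00 interest = $2,912.37; pay $729.00 → $2,183.37

$729.00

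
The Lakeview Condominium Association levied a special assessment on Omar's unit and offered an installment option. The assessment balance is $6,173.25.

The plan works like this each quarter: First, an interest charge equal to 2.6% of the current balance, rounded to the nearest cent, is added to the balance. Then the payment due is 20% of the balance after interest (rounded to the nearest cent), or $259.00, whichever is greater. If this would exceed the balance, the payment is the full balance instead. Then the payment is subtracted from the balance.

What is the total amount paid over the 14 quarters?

$6,991.30

# | Opening | Interest | Payment | End bal
1 | $6,173.25 | $160.50 | $1,266.75 | $5,067.00
2 | $5,067.00 | $131.74 | $1,039.75 | $4,158.99
3 | $4,158.99 | $108.13 | $853.42 | $3,413.70
4 | $3,413.70 | $88.76 | $700.49 | $2,801.97
5 | $2,801.97 | $72.85 | $574.96 | $2,299.86
6 | $2,299.86 | $59.80 | $471.93 | $1,887.73
7 | $1,887.73 | $49.08 | $387.36 | $1,549.45
8 | $1,549.45 | $40.29 | $317.95 | $1,271.79
9 | $1,271.79 | $33.07 | $260.97 | $1,043.89
10 | $1,043.89 | $27.14 | $259.00 | $812.03
11 | $812.03 | $21.11 | $259.00 | $574.14
12 | $574.14 | $14.93 | $259.00 | $330.07
13 | $330.07 | $8.58 | $259.00 | $79.65
14 | $79.65 | $2.07 | $81.72 | $0.00
Total paid: $6,991.30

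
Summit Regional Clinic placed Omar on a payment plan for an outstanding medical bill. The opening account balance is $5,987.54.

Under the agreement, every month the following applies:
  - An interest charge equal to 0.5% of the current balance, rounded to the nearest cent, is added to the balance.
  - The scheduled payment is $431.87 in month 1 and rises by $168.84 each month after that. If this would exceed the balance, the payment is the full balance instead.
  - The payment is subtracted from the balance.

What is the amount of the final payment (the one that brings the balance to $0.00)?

$1,001.03

Month 1: $5,987.54 +$29.94 interest = $6,017.48; pay $431.87 → $5,585.61
Month 2: $5,585.61 +$27.93 interest = $5,613.54; pay $600.71 → $5,012.83
Month 3: $5,012.83 +$25.06 interest = $5,037.89; pay $769.55 → $4,268.34
Month 4: $4,268.34 +$21.34 interest = $4,289.68; pay $938.39 → $3,351.29
Month 5: $3,351.29 +$16.76 interest = $3,368.05; pay $1,107.23 → $2,260.82
Month 6: $2,260.82 +$11.30 interest = $2,272.12; pay $1,276.07 → $996.05
Month 7: $996.05 +$4.98 interest = $1,001.03; pay $1,001.03 → $0.00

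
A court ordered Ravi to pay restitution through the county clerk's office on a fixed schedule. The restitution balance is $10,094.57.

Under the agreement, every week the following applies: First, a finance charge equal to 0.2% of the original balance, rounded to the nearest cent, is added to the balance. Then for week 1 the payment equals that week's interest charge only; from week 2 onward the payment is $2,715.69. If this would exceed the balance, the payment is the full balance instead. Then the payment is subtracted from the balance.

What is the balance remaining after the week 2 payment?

$7,399.07

# | Opening | Interest | Payment | End bal
1 | $10,094.57 | $20.19 | $20.19 | $10,094.57
2 | $10,094.57 | $20.19 | $2,715.69 | $7,399.07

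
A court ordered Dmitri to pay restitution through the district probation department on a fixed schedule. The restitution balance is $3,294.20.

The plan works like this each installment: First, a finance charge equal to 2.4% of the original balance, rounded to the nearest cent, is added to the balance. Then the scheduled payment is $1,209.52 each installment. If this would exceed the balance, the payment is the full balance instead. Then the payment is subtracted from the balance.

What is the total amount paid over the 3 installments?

$3,531.38

# | Opening | Interest | Payment | End bal
1 | $3,294.20 | $79.06 | $1,209.52 | $2,163.74
2 | $2,163.74 | $79.06 | $1,209.52 | $1,033.28
3 | $1,033.28 | $79.06 | $1,112.34 | $0.00
Total paid: $3,531.38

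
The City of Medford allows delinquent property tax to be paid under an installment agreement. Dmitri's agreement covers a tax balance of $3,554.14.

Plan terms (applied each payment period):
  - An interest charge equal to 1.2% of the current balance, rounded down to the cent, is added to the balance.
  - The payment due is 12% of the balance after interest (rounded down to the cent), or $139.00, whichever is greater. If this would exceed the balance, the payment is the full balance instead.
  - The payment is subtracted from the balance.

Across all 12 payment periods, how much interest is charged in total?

$292.62

# | Opening | Interest | Payment | End bal
1 | $3,554.14 | $42.64 | $431.61 | $3,165.17
2 | $3,165.17 | $37.98 | $384.37 | $2,818.78
3 | $2,818.78 | $33.82 | $342.31 | $2,510.29
4 | $2,510.29 | $30.12 | $304.84 | $2,235.57
5 | $2,235.57 | $26.82 | $271.48 | $1,990.91
6 | $1,990.91 | $23.89 | $241.77 | $1,773.03
7 | $1,773.03 | $21.27 | $215.31 | $1,578.99
8 | $1,578.99 | $18.94 | $191.75 | $1,406.18
9 | $1,406.18 | $16.87 | $170.76 | $1,252.29
10 | $1,252.29 | $15.02 | $152.07 | $1,115.24
11 | $1,115.24 | $13.38 | $139.00 | $989.62
12 | $989.62 | $11.87 | $139.00 | $862.49
Total interest: $42.64 + $37.98 + $33.82 + $30.12 + $26.82 + $23.89 + $21.27 + $18.94 + $16.87 + $15.02 + $13.38 + $11.87 = $292.62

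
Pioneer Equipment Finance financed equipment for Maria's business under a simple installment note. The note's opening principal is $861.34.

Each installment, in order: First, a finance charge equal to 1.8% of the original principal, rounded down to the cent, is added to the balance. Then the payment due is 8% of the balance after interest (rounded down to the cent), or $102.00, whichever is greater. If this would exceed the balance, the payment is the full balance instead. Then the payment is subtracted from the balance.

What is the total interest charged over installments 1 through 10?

$155.00

Installment 1: $861.34 +$15.50 interest = $876.84; pay $102.00 → $774.84
Installment 2: $774.84 +$15.50 interest = $790.34; pay $102.00 → $688.34
Installment 3: $688.34 +$15.50 interest = $703.84; pay $102.00 → $601.84
Installment 4: $601.84 +$15.50 interest = $617.34; pay $102.00 → $515.34
Installment 5: $515.34 +$15.50 interest = $530.84; pay $102.00 → $428.84
Installment 6: $428.84 +$15.50 interest = $444.34; pay $102.00 → $342.34
Installment 7: $342.34 +$15.50 interest = $357.84; pay $102.00 → $255.84
Installment 8: $255.84 +$15.50 interest = $271.34; pay $102.00 → $169.34
Installment 9: $169.34 +$15.50 interest = $184.84; pay $102.00 → $82.84
Installment 10: $82.84 +$15.50 interest = $98.34; pay $98.34 → $0.00
Total interest: $15.50 + $15.50 + $15.50 + $15.50 + $15.50 + $15.50 + $15.50 + $15.50 + $15.50 + $15.50 = $155.00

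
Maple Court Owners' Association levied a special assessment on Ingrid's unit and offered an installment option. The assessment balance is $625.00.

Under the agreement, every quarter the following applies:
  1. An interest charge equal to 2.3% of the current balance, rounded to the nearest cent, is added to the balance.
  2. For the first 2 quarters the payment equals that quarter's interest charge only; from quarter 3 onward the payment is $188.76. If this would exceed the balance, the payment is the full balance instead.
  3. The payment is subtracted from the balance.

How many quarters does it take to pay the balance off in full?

6

# | Opening | Interest | Payment | End bal
1 | $625.00 | $14.38 | $14.38 | $625.00
2 | $625.00 | $14.38 | $14.38 | $625.00
3 | $625.00 | $14.38 | $188.76 | $450.62
4 | $450.62 | $10.36 | $188.76 | $272.22
5 | $272.22 | $6.26 | $188.76 | $89.72
6 | $89.72 | $2.06 | $91.78 | $0.00
Balance reaches $0.00 in quarter 6.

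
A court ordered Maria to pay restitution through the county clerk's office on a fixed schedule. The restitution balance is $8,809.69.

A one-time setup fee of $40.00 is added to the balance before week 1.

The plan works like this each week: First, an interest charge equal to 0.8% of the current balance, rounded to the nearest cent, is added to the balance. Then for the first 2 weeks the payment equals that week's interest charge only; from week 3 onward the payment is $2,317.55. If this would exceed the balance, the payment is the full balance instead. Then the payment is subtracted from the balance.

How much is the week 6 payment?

# | Opening | Interest | Payment | End bal
1 | $8,849.69 | $70.80 | $70.80 | $8,849.69
2 | $8,849.69 | $70.80 | $70.80 | $8,849.69
3 | $8,849.69 | $70.80 | $2,317.55 | $6,602.94
4 | $6,602.94 | $52.82 | $2,317.55 | $4,338.21
5 | $4,338.21 | $34.71 | $2,317.55 | $2,055.37
6 | $2,055.37 | $16.44 | $2,071.81 | $0.00

$2,071.81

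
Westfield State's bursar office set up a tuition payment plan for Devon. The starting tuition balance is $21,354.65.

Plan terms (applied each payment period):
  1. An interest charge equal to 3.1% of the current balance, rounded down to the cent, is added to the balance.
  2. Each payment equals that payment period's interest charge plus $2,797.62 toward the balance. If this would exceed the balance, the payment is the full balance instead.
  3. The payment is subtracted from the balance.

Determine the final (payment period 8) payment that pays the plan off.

Payment period 1: $21,354.65 +$661.99 interest = $22,016.64; pay $3,459.61 → $18,557.03
Payment period 2: $18,557.03 +$575.26 interest = $19,132.29; pay $3,372.88 → $15,759.41
Payment period 3: $15,759.41 +$488.54 interest = $16,247.95; pay $3,286.16 → $12,961.79
Payment period 4: $12,961.79 +$401.81 interest = $13,363.60; pay $3,199.43 → $10,164.17
Payment period 5: $10,164.17 +$315.08 interest = $10,479.25; pay $3,112.70 → $7,366.55
Payment period 6: $7,366.55 +$228.36 interest = $7,594.91; pay $3,025.98 → $4,568.93
Payment period 7: $4,568.93 +$141.63 interest = $4,710.56; pay $2,939.25 → $1,771.31
Payment period 8: $1,771.31 +$54.91 interest = $1,826.22; pay $1,826.22 → $0.00

$1,826.22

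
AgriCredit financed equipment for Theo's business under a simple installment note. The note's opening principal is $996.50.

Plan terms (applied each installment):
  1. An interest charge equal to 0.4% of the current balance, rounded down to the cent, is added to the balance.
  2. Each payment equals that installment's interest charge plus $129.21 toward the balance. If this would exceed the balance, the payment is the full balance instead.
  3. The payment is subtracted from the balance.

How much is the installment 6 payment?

$130.61

# | Opening | Interest | Payment | End bal
1 | $996.50 | $3.98 | $133.19 | $867.29
2 | $867.29 | $3.46 | $132.67 | $738.08
3 | $738.08 | $2.95 | $132.16 | $608.87
4 | $608.87 | $2.43 | $131.64 | $479.66
5 | $479.66 | $1.91 | $131.12 | $350.45
6 | $350.45 | $1.40 | $130.61 | $221.24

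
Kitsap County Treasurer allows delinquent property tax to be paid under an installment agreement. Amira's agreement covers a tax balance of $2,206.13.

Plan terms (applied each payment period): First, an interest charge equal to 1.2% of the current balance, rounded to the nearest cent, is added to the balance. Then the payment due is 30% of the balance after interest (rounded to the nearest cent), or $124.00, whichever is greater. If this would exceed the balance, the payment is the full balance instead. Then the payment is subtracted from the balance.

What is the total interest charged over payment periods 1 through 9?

Payment period 1: opening $2,206.13; interest $26.47 → $2,232.60; payment $669.78; balance $1,562.82
Payment period 2: opening $1,562.82; interest $18.75 → $1,581.57; payment $474.47; balance $1,107.10
Payment period 3: opening $1,107.10; interest $13.29 → $1,120.39; payment $336.12; balance $784.27
Payment period 4: opening $784.27; interest $9.41 → $793.68; payment $238.10; balance $555.58
Payment period 5: opening $555.58; interest $6.67 → $562.25; payment $168.68; balance $393.57
Payment period 6: opening $393.57; interest $4.72 → $398.29; payment $124.00; balance $274.29
Payment period 7: opening $274.29; interest $3.29 → $277.58; payment $124.00; balance $153.58
Payment period 8: opening $153.58; interest $1.84 → $155.42; payment $124.00; balance $31.42
Payment period 9: opening $31.42; interest $0.38 → $31.80; payment $31.80; balance $0.00
Total interest: $26.47 + $18.75 + $13.29 + $9.41 + $6.67 + $4.72 + $3.29 + $1.84 + $0.38 = $84.82

$84.82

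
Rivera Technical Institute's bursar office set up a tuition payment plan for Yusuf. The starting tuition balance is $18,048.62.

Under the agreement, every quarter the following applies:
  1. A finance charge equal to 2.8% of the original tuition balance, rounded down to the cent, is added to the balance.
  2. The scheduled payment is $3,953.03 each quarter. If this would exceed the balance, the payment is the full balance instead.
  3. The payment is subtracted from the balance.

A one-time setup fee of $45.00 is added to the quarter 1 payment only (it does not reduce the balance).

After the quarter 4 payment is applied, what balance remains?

$4,257.94

Quarter 1: opening $18,048.62; interest $505.36 → $18,553.98; payment $3,953.03 (+ $45.00 fee); balance $14,600.95
Quarter 2: opening $14,600.95; interest $505.36 → $15,106.31; payment $3,953.03; balance $11,153.28
Quarter 3: opening $11,153.28; interest $505.36 → $11,658.64; payment $3,953.03; balance $7,705.61
Quarter 4: opening $7,705.61; interest $505.36 → $8,210.97; payment $3,953.03; balance $4,257.94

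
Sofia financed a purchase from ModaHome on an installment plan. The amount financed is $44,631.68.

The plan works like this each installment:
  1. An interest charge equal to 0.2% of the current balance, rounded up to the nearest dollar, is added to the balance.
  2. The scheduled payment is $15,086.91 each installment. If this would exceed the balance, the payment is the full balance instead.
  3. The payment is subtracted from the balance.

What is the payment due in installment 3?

$14,637.86

Installment 1: $44,631.68 +$90.00 interest = $44,721.68; pay $15,086.91 → $29,634.77
Installment 2: $29,634.77 +$60.00 interest = $29,694.77; pay $15,086.91 → $14,607.86
Installment 3: $14,607.86 +$30.00 interest = $14,637.86; pay $14,637.86 → $0.00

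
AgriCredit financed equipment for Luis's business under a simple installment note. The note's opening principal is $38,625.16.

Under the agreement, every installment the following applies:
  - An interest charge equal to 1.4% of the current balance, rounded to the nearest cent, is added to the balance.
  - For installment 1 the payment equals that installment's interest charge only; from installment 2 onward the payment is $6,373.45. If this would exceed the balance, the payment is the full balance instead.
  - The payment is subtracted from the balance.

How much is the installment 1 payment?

Installment 1: $38,625.16 +$540.75 interest = $39,165.91; pay $540.75 → $38,625.16

$540.75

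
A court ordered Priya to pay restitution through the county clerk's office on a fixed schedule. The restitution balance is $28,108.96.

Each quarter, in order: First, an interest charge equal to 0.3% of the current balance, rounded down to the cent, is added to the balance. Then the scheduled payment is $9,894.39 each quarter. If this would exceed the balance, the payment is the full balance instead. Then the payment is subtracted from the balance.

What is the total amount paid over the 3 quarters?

Quarter 1: opening $28,108.96; interest $84.32 → $28,193.28; payment $9,894.39; balance $18,298.89
Quarter 2: opening $18,298.89; interest $54.89 → $18,353.78; payment $9,894.39; balance $8,459.39
Quarter 3: opening $8,459.39; interest $25.37 → $8,484.76; payment $8,484.76; balance $0.00
Total paid: $28,273.54

$28,273.54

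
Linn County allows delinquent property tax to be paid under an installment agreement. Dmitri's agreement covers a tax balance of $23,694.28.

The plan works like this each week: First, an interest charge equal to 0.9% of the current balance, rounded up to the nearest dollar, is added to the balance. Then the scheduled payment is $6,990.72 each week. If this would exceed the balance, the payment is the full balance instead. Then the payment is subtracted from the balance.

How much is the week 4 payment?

Week 1: $23,694.28 +$214.00 interest = $23,908.28; pay $6,990.72 → $16,917.56
Week 2: $16,917.56 +$153.00 interest = $17,070.56; pay $6,990.72 → $10,079.84
Week 3: $10,079.84 +$91.00 interest = $10,170.84; pay $6,990.72 → $3,180.12
Week 4: $3,180.12 +$29.00 interest = $3,209.12; pay $3,209.12 → $0.00

$3,209.12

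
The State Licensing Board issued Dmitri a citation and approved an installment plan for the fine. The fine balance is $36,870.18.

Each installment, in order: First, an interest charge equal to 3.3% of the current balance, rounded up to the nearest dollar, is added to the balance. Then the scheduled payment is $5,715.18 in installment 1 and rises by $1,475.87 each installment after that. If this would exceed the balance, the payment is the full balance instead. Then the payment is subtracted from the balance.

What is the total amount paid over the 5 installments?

$40,927.18

Installment 1: opening $36,870.18; interest $1,217.00 → $38,087.18; payment $5,715.18; balance $32,372.00
Installment 2: opening $32,372.00; interest $1,069.00 → $33,441.00; payment $7,191.05; balance $26,249.95
Installment 3: opening $26,249.95; interest $867.00 → $27,116.95; payment $8,666.92; balance $18,450.03
Installment 4: opening $18,450.03; interest $609.00 → $19,059.03; payment $10,142.79; balance $8,916.24
Installment 5: opening $8,916.24; interest $295.00 → $9,211.24; payment $9,211.24; balance $0.00
Total paid: $40,927.18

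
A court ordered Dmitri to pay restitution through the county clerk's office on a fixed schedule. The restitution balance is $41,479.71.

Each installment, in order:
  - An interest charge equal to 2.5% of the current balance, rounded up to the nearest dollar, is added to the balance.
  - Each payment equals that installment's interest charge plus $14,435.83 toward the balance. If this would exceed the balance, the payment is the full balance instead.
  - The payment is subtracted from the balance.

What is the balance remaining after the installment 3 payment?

$0.00

# | Opening | Interest | Payment | End bal
1 | $41,479.71 | $1,037.00 | $15,472.83 | $27,043.88
2 | $27,043.88 | $677.00 | $15,112.83 | $12,608.05
3 | $12,608.05 | $316.00 | $12,924.05 | $0.00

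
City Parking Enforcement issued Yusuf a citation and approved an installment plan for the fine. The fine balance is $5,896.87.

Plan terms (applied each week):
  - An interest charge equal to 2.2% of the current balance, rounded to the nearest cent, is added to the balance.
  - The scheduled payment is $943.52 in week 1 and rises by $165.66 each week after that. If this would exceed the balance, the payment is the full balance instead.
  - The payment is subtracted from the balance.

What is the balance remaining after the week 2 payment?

Week 1: $5,896.87 +$129.73 interest = $6,026.60; pay $943.52 → $5,083.08
Week 2: $5,083.08 +$111.83 interest = $5,194.91; pay $1,109.18 → $4,085.73

$4,085.73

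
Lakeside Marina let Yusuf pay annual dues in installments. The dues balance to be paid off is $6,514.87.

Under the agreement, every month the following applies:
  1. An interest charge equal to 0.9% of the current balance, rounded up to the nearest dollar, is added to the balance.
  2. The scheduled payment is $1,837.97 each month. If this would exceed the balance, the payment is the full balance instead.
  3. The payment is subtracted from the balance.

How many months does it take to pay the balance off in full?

Month 1: opening $6,514.87; interest $59.00 → $6,573.87; payment $1,837.97; balance $4,735.90
Month 2: opening $4,735.90; interest $43.00 → $4,778.90; payment $1,837.97; balance $2,940.93
Month 3: opening $2,940.93; interest $27.00 → $2,967.93; payment $1,837.97; balance $1,129.96
Month 4: opening $1,129.96; interest $11.00 → $1,140.96; payment $1,140.96; balance $0.00
Balance reaches $0.00 in month 4.

4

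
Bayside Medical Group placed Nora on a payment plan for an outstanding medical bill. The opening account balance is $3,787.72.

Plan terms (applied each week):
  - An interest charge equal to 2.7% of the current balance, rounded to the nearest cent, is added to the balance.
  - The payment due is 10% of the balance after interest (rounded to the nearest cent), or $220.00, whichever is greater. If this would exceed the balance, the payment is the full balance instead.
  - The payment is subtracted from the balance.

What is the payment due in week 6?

Week 1: opening $3,787.72; interest $102.27 → $3,889.99; payment $389.00; balance $3,500.99
Week 2: opening $3,500.99; interest $94.53 → $3,595.52; payment $359.55; balance $3,235.97
Week 3: opening $3,235.97; interest $87.37 → $3,323.34; payment $332.33; balance $2,991.01
Week 4: opening $2,991.01; interest $80.76 → $3,071.77; payment $307.18; balance $2,764.59
Week 5: opening $2,764.59; interest $74.64 → $2,839.23; payment $283.92; balance $2,555.31
Week 6: opening $2,555.31; interest $68.99 → $2,624.30; payment $262.43; balance $2,361.87

$262.43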